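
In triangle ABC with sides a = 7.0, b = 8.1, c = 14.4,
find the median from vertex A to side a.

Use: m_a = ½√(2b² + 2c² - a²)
m_a = ½√(2·8.1² + 2·14.4² − 7.0²) = ½√(2·65.61 + 2·207.36 − 49) = ½√(131.22 + 414.72 − 49) = ½√496.94
√496.94 ≈ 22.2922, so m_a ≈ 11.1461

m_a = 11.15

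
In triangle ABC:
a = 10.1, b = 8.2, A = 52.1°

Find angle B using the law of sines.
a/sin(A) = b/sin(B)  ⇒  sin(B) = b·sin(A)/a = 8.2·sin(52.1°)/10.1
sin(52.1°) ≈ 0.789084
sin(B) ≈ 8.2·0.789084/10.1 ≈ 6.47049/10.1 ≈ 0.640643
B = arcsin(0.640643) ≈ 39.8397°
(Since b ≤ a we need B ≤ A, so the obtuse alternative 180° − 39.8397° ≈ 140.16° is rejected.)

B = 39.84°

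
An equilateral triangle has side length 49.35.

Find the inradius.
r = Area/s with s the semi-perimeter.
Area = (√3/4)·49.35² = (√3/4)·2435.4225 ≈ 0.433013·2435.4225 ≈ 1054.57
s = 3·49.35/2 = 74.025
r ≈ 1054.57/74.025 ≈ 14.2461
(Equivalently r = side/(2√3) = 49.35/3.4641 ≈ 14.2461.)

r = 14.25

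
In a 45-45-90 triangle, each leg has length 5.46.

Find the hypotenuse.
In a 45-45-90 triangle the sides are in ratio 1 : 1 : √2, so hypotenuse = leg·√2.
Hypotenuse = 5.46·√2 ≈ 5.46·1.41421 ≈ 7.72161

Hypotenuse = 5.46√2 = 7.722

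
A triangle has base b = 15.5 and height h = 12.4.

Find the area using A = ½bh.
A = ½·b·h = ½·15.5·12.4 = ½·192.2 = 96.1

Area = 96.1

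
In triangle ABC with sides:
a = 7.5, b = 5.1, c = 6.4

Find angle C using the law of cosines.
c² = a² + b² − 2ab·cos(C)  ⇒  cos(C) = (a² + b² − c²)/(2ab)
cos(C) = (7.5² + 5.1² − 6.4²)/(2·7.5·5.1) = (56.25 + 26.01 − 40.96)/76.5 = 41.3/76.5 ≈ 0.539869
C = arccos(0.539869) ≈ 57.3253°

C = 57.33°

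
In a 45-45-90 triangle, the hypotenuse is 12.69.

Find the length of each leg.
In a 45-45-90 triangle hypotenuse = leg·√2, so leg = hypotenuse/√2.
Leg = 12.69/√2 ≈ 12.69/1.41421 ≈ 8.97319

Each leg = 8.973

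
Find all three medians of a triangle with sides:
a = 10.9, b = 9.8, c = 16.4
Median formula: m_a = ½√(2b² + 2c² − a²) (and cyclically). a² = 118.81, b² = 96.04, c² = 268.96.
m_a = ½√(2·96.04 + 2·268.96 − 118.81) = ½√611.19 ≈ ½·24.7223 ≈ 12.3611
m_b = ½√(2·118.81 + 2·268.96 − 96.04) = ½√679.5 ≈ ½·26.0672 ≈ 13.0336
m_c = ½√(2·118.81 + 2·96.04 − 268.96) = ½√160.74 ≈ ½·12.6783 ≈ 6.33916

m_a = 12.36, m_b = 13.03, m_c = 6.339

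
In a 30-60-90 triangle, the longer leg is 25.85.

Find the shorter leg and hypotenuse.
In a 30-60-90 triangle the sides are in ratio 1 : √3 : 2, so short leg = long leg/√3 and hypotenuse = 2·(short leg).
Short leg = 25.85/√3 ≈ 25.85/1.73205 ≈ 14.9245
Hypotenuse = 2·14.9245 ≈ 29.849

Short leg = 14.92, Hypotenuse = 29.85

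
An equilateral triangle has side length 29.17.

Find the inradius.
r = Area/s with s the semi-perimeter.
Area = (√3/4)·29.17² = (√3/4)·850.8889 ≈ 0.433013·850.8889 ≈ 368.446
s = 3·29.17/2 = 43.755
r ≈ 368.446/43.755 ≈ 8.42065
(Equivalently r = side/(2√3) = 29.17/3.4641 ≈ 8.42065.)

r = 8.421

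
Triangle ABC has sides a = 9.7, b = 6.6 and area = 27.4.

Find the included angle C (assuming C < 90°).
Area = ½·a·b·sin(C)  ⇒  sin(C) = 2·Area/(a·b) = 2·27.4/(9.7·6.6) = 54.8/64.02 ≈ 0.855983
C = arcsin(0.855983) ≈ 58.8684° (taking the acute solution since C < 90°)

C = 58.87°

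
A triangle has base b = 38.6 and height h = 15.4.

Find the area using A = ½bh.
A = ½·b·h = ½·38.6·15.4 = ½·594.44 = 297.22

Area = 297.22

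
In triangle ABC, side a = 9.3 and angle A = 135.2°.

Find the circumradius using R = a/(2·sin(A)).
R = a/(2·sin(A)) = 9.3/(2·sin(135.2°))
sin(135.2°) ≈ 0.704634
R ≈ 9.3/(2·0.704634) = 9.3/1.40927 ≈ 6.59917

R = 6.599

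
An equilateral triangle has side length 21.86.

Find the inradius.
r = Area/s with s the semi-perimeter.
Area = (√3/4)·21.86² = (√3/4)·477.8596 ≈ 0.433013·477.8596 ≈ 206.919
s = 3·21.86/2 = 32.79
r ≈ 206.919/32.79 ≈ 6.31044
(Equivalently r = side/(2√3) = 21.86/3.4641 ≈ 6.31044.)

r = 6.31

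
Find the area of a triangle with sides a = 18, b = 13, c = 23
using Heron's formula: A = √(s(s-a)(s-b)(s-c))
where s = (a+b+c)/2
s = (18 + 13 + 23)/2 = 54/2 = 27
s − a = 9, s − b = 14, s − c = 4
s(s−a)(s−b)(s−c) = 27·9·14·4 = 13608
Area = √13608 ≈ 116.653

s = 27.0, Area = 116.7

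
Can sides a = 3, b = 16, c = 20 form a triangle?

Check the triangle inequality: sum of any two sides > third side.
a + b vs c: 3 + 16 = 19 ≤ 20  ✗
a + c vs b: 3 + 20 = 23 > 16  ✓
b + c vs a: 16 + 20 = 36 > 3  ✓

No: 3 + 16 = 19 is not > 20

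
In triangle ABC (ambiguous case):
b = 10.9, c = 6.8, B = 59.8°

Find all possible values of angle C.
b/sin(B) = c/sin(C)  ⇒  sin(C) = c·sin(B)/b = 6.8·sin(59.8°)/10.9
sin(59.8°) ≈ 0.864275
sin(C) ≈ 6.8·0.864275/10.9 ≈ 5.87707/10.9 ≈ 0.539181
Candidate 1: C₁ = arcsin(0.539181) ≈ 32.6279°  →  A = 180° − 59.8° − 32.6279° ≈ 87.5721° > 0, valid
Candidate 2: C₂ = 180° − C₁ ≈ 147.372°  →  A = 180° − 59.8° − 147.372° ≈ -27.1721° ≤ 0, not a valid triangle

C = 32.63° (one solution)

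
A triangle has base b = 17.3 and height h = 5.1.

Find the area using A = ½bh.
A = ½·b·h = ½·17.3·5.1 = ½·88.23 = 44.115

Area = 44.115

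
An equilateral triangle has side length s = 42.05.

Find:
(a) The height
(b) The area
(a) The height splits the triangle into two 30-60-90 halves: h = s·√3/2 = 42.05·1.73205/2 ≈ 72.8327/2 ≈ 36.4164
(b) Area = (√3/4)·s² = (√3/4)·42.05² = (√3/4)·1768.2025 ≈ 0.433013·1768.2025 ≈ 765.654

Height = 36.42, Area = 765.7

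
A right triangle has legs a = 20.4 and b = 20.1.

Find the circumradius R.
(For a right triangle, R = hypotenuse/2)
Hypotenuse c = √(a² + b²) = √(416.16 + 404.01) = √820.17 ≈ 28.6386
R = c/2 ≈ 28.6386/2 ≈ 14.3193

R = 14.32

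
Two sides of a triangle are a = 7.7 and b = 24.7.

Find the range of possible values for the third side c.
Triangle inequality: |a − b| < c < a + b
|a − b| = |7.7 − 24.7| = 17
a + b = 7.7 + 24.7 = 32.4

17 < c < 32.4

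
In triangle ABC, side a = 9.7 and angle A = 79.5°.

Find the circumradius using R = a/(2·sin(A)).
R = a/(2·sin(A)) = 9.7/(2·sin(79.5°))
sin(79.5°) ≈ 0.983255
R ≈ 9.7/(2·0.983255) = 9.7/1.96651 ≈ 4.9326

R = 4.933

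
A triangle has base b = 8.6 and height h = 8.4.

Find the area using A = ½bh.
A = ½·b·h = ½·8.6·8.4 = ½·72.24 = 36.12

Area = 36.12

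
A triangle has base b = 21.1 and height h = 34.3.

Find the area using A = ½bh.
A = ½·b·h = ½·21.1·34.3 = ½·723.73 = 361.865

Area = 361.865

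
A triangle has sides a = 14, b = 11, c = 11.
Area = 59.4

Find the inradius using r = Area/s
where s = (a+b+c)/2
s = (14 + 11 + 11)/2 = 36/2 = 18
r = Area/s = 59.4/18 ≈ 3.3

r = 3.3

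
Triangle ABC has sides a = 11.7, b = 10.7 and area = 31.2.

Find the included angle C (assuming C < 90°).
Area = ½·a·b·sin(C)  ⇒  sin(C) = 2·Area/(a·b) = 2·31.2/(11.7·10.7) = 62.4/125.19 ≈ 0.498442
C = arcsin(0.498442) ≈ 29.897° (taking the acute solution since C < 90°)

C = 29.9°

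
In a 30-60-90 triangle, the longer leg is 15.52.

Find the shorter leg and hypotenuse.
In a 30-60-90 triangle the sides are in ratio 1 : √3 : 2, so short leg = long leg/√3 and hypotenuse = 2·(short leg).
Short leg = 15.52/√3 ≈ 15.52/1.73205 ≈ 8.96048
Hypotenuse = 2·8.96048 ≈ 17.921

Short leg = 8.96, Hypotenuse = 17.92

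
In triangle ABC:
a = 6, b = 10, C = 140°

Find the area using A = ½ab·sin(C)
A = ½·a·b·sin(C) = ½·6·10·sin(140°)
sin(140°) ≈ 0.642788
A ≈ ½·60·0.642788 = 30·0.642788 ≈ 19.2836

Area = 19.28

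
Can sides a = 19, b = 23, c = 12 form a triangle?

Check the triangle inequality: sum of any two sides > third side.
a + b vs c: 19 + 23 = 42 > 12  ✓
a + c vs b: 19 + 12 = 31 > 23  ✓
b + c vs a: 23 + 12 = 35 > 19  ✓

Yes, triangle inequality satisfied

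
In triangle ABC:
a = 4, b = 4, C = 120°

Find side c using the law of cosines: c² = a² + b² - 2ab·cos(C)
c² = 4² + 4² − 2·4·4·cos(120°)
cos(120°) ≈ -0.5
c² ≈ 16 + 16 − 32·(-0.5) ≈ 32 + 16 ≈ 48
c ≈ √48 ≈ 6.9282

c = 6.928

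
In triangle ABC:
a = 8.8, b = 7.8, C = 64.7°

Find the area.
Two sides and the included angle (SAS): A = ½·a·b·sin(C) = ½·8.8·7.8·sin(64.7°)
sin(64.7°) ≈ 0.904083
A ≈ ½·68.64·0.904083 = 34.32·0.904083 ≈ 31.0281

Area = 31.03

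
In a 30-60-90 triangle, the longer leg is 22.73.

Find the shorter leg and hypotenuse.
In a 30-60-90 triangle the sides are in ratio 1 : √3 : 2, so short leg = long leg/√3 and hypotenuse = 2·(short leg).
Short leg = 22.73/√3 ≈ 22.73/1.73205 ≈ 13.1232
Hypotenuse = 2·13.1232 ≈ 26.2463

Short leg = 13.12, Hypotenuse = 26.25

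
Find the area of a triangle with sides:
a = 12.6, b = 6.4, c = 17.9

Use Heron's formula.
s = (12.6 + 6.4 + 17.9)/2 = 36.9/2 = 18.45
s − a = 5.85, s − b = 12.05, s − c = 0.55
s(s−a)(s−b)(s−c) = 18.45·5.85·12.05·0.55 ≈ 715.323
Area = √715.323 ≈ 26.7455

Area = 26.75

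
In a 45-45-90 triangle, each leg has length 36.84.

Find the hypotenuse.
In a 45-45-90 triangle the sides are in ratio 1 : 1 : √2, so hypotenuse = leg·√2.
Hypotenuse = 36.84·√2 ≈ 36.84·1.41421 ≈ 52.0996

Hypotenuse = 36.84√2 = 52.1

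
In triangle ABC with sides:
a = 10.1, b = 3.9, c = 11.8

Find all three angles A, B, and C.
Law of cosines for each angle (a² = 102.01, b² = 15.21, c² = 139.24):
cos(A) = (b² + c² − a²)/(2bc) = (15.21 + 139.24 − 102.01)/(2·3.9·11.8) = 52.44/92.04 ≈ 0.569752  ⇒  A ≈ 55.267°
cos(B) = (a² + c² − b²)/(2ac) = (102.01 + 139.24 − 15.21)/(2·10.1·11.8) = 226.04/238.36 ≈ 0.948313  ⇒  B ≈ 18.5018°
cos(C) = (a² + b² − c²)/(2ab) = (102.01 + 15.21 − 139.24)/(2·10.1·3.9) = -22.02/78.78 ≈ -0.279513  ⇒  C ≈ 106.231°
Check: A + B + C ≈ 180°

A = 55.27°, B = 18.5°, C = 106.2°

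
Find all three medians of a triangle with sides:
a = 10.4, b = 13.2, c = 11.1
Median formula: m_a = ½√(2b² + 2c² − a²) (and cyclically). a² = 108.16, b² = 174.24, c² = 123.21.
m_a = ½√(2·174.24 + 2·123.21 − 108.16) = ½√486.74 ≈ ½·22.0622 ≈ 11.0311
m_b = ½√(2·108.16 + 2·123.21 − 174.24) = ½√288.5 ≈ ½·16.9853 ≈ 8.49264
m_c = ½√(2·108.16 + 2·174.24 − 123.21) = ½√441.59 ≈ ½·21.014 ≈ 10.507

m_a = 11.03, m_b = 8.493, m_c = 10.51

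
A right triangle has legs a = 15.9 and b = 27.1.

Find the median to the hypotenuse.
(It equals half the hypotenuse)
Hypotenuse c = √(a² + b²) = √(252.81 + 734.41) = √987.22 ≈ 31.4201
Median to hypotenuse = c/2 ≈ 31.4201/2 ≈ 15.71

Median = 15.71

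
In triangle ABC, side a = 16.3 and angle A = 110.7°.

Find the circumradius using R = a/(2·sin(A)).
R = a/(2·sin(A)) = 16.3/(2·sin(110.7°))
sin(110.7°) ≈ 0.935444
R ≈ 16.3/(2·0.935444) = 16.3/1.87089 ≈ 8.71244

R = 8.712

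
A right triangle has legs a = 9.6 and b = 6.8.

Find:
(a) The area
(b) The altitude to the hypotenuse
(a) The legs are perpendicular, so Area = ½·a·b = ½·9.6·6.8 = ½·65.28 = 32.64
(b) Hypotenuse c = √(a² + b²) = √(92.16 + 46.24) = √138.4 ≈ 11.7644
    Area = ½·c·h_c  ⇒  h_c = 2·Area/c = 65.28/11.7644 ≈ 5.54897

Area = 32.64, h_c = 5.549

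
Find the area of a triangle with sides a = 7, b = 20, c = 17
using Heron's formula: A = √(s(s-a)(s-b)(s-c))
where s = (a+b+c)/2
s = (7 + 20 + 17)/2 = 44/2 = 22
s − a = 15, s − b = 2, s − c = 5
s(s−a)(s−b)(s−c) = 22·15·2·5 = 3300
Area = √3300 ≈ 57.4456

s = 22.0, Area = 57.45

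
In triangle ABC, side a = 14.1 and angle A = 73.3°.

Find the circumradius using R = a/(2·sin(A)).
R = a/(2·sin(A)) = 14.1/(2·sin(73.3°))
sin(73.3°) ≈ 0.957822
R ≈ 14.1/(2·0.957822) = 14.1/1.91564 ≈ 7.36045

R = 7.36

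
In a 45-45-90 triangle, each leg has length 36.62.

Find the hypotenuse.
In a 45-45-90 triangle the sides are in ratio 1 : 1 : √2, so hypotenuse = leg·√2.
Hypotenuse = 36.62·√2 ≈ 36.62·1.41421 ≈ 51.7885

Hypotenuse = 36.62√2 = 51.79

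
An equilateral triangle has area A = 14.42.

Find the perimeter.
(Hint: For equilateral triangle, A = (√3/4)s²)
A = (√3/4)s²  ⇒  s² = 4A/√3 = 4·14.42/√3 = 57.68/1.73205 ≈ 33.3016
s ≈ √33.3016 ≈ 5.77075
Perimeter = 3s ≈ 3·5.77075 ≈ 17.3123

Perimeter = 17.31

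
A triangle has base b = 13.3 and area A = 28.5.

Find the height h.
A = ½·b·h  ⇒  h = 2A/b = 2·28.5/13.3 = 57/13.3 ≈ 4.28571

h = 4.286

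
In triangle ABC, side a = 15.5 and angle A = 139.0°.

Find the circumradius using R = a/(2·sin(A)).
R = a/(2·sin(A)) = 15.5/(2·sin(139.0°))
sin(139.0°) ≈ 0.656059
R ≈ 15.5/(2·0.656059) = 15.5/1.31212 ≈ 11.813

R = 11.81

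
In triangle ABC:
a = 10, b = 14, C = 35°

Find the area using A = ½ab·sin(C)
A = ½·a·b·sin(C) = ½·10·14·sin(35°)
sin(35°) ≈ 0.573576
A ≈ ½·140·0.573576 = 70·0.573576 ≈ 40.1504

Area = 40.15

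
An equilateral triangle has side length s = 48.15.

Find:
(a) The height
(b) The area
(a) The height splits the triangle into two 30-60-90 halves: h = s·√3/2 = 48.15·1.73205/2 ≈ 83.3982/2 ≈ 41.6991
(b) Area = (√3/4)·s² = (√3/4)·48.15² = (√3/4)·2318.4225 ≈ 0.433013·2318.4225 ≈ 1003.91

Height = 41.7, Area = 1004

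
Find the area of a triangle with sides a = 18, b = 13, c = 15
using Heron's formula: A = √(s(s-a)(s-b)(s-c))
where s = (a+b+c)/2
s = (18 + 13 + 15)/2 = 46/2 = 23
s − a = 5, s − b = 10, s − c = 8
s(s−a)(s−b)(s−c) = 23·5·10·8 = 9200
Area = √9200 ≈ 95.9166

s = 23.0, Area = 95.92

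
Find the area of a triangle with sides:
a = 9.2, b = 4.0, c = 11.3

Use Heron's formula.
s = (9.2 + 4.0 + 11.3)/2 = 24.5/2 = 12.25
s − a = 3.05, s − b = 8.25, s − c = 0.95
s(s−a)(s−b)(s−c) = 12.25·3.05·8.25·0.95 ≈ 292.829
Area = √292.829 ≈ 17.1122

Area = 17.11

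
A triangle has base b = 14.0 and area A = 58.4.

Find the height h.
A = ½·b·h  ⇒  h = 2A/b = 2·58.4/14.0 = 116.8/14.0 ≈ 8.34286

h = 8.343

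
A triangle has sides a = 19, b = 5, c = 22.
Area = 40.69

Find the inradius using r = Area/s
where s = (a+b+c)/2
s = (19 + 5 + 22)/2 = 46/2 = 23
r = Area/s = 40.69/23 ≈ 1.76913

r = 1.769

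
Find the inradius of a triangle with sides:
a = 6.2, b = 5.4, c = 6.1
r = Area/s where s is the semi-perimeter.
s = (6.2 + 5.4 + 6.1)/2 = 17.7/2 = 8.85
Area = √(s(s−a)(s−b)(s−c)) = √(8.85·2.65·3.45·2.75) ≈ √222.506 ≈ 14.9166
r ≈ 14.9166/8.85 ≈ 1.68549

r = 1.685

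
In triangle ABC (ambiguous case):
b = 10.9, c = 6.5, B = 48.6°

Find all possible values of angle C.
b/sin(B) = c/sin(C)  ⇒  sin(C) = c·sin(B)/b = 6.5·sin(48.6°)/10.9
sin(48.6°) ≈ 0.750111
sin(C) ≈ 6.5·0.750111/10.9 ≈ 4.87572/10.9 ≈ 0.447314
Candidate 1: C₁ = arcsin(0.447314) ≈ 26.5715°  →  A = 180° − 48.6° − 26.5715° ≈ 104.829° > 0, valid
Candidate 2: C₂ = 180° − C₁ ≈ 153.429°  →  A = 180° − 48.6° − 153.429° ≈ -22.0285° ≤ 0, not a valid triangle

C = 26.57° (one solution)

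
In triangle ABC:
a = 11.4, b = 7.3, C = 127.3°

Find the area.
Two sides and the included angle (SAS): A = ½·a·b·sin(C) = ½·11.4·7.3·sin(127.3°)
sin(127.3°) ≈ 0.795473
A ≈ ½·83.22·0.795473 = 41.61·0.795473 ≈ 33.0997

Area = 33.1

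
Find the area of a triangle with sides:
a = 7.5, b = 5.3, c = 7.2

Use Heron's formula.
s = (7.5 + 5.3 + 7.2)/2 = 20/2 = 10
s − a = 2.5, s − b = 4.7, s − c = 2.8
s(s−a)(s−b)(s−c) = 10·2.5·4.7·2.8 ≈ 329
Area = √329 ≈ 18.1384

Area = 18.14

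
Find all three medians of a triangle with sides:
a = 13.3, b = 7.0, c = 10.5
Median formula: m_a = ½√(2b² + 2c² − a²) (and cyclically). a² = 176.89, b² = 49, c² = 110.25.
m_a = ½√(2·49 + 2·110.25 − 176.89) = ½√141.61 ≈ ½·11.9 ≈ 5.95
m_b = ½√(2·176.89 + 2·110.25 − 49) = ½√525.28 ≈ ½·22.919 ≈ 11.4595
m_c = ½√(2·176.89 + 2·49 − 110.25) = ½√341.53 ≈ ½·18.4805 ≈ 9.24027

m_a = 5.95, m_b = 11.46, m_c = 9.24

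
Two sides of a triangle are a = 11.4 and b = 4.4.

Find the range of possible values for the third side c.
Triangle inequality: |a − b| < c < a + b
|a − b| = |11.4 − 4.4| = 7
a + b = 11.4 + 4.4 = 15.8

7 < c < 15.8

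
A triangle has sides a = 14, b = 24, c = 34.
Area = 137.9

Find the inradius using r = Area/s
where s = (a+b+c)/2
s = (14 + 24 + 34)/2 = 72/2 = 36
r = Area/s = 137.9/36 ≈ 3.83056

r = 3.831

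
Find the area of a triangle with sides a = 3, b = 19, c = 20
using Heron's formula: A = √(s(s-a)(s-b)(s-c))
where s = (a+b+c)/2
s = (3 + 19 + 20)/2 = 42/2 = 21
s − a = 18, s − b = 2, s − c = 1
s(s−a)(s−b)(s−c) = 21·18·2·1 = 756
Area = √756 ≈ 27.4955

s = 21.0, Area = 27.5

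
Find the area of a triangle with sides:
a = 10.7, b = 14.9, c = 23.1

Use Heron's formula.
s = (10.7 + 14.9 + 23.1)/2 = 48.7/2 = 24.35
s − a = 13.65, s − b = 9.45, s − c = 1.25
s(s−a)(s−b)(s−c) = 24.35·13.65·9.45·1.25 ≈ 3926.21
Area = √3926.21 ≈ 62.6595

Area = 62.66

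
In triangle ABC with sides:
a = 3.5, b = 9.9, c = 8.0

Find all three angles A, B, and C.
Law of cosines for each angle (a² = 12.25, b² = 98.01, c² = 64):
cos(A) = (b² + c² − a²)/(2bc) = (98.01 + 64 − 12.25)/(2·9.9·8.0) = 149.76/158.4 ≈ 0.945455  ⇒  A ≈ 19.0113°
cos(B) = (a² + c² − b²)/(2ac) = (12.25 + 64 − 98.01)/(2·3.5·8.0) = -21.76/56 ≈ -0.388571  ⇒  B ≈ 112.866°
cos(C) = (a² + b² − c²)/(2ab) = (12.25 + 98.01 − 64)/(2·3.5·9.9) = 46.26/69.3 ≈ 0.667532  ⇒  C ≈ 48.1231°
Check: A + B + C ≈ 180°

A = 19.01°, B = 112.9°, C = 48.12°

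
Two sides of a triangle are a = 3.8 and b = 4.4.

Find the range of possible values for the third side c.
Triangle inequality: |a − b| < c < a + b
|a − b| = |3.8 − 4.4| = 0.6
a + b = 3.8 + 4.4 = 8.2

0.6 < c < 8.2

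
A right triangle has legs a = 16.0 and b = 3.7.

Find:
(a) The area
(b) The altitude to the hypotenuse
(a) The legs are perpendicular, so Area = ½·a·b = ½·16.0·3.7 = ½·59.2 = 29.6
(b) Hypotenuse c = √(a² + b²) = √(256 + 13.69) = √269.69 ≈ 16.4222
    Area = ½·c·h_c  ⇒  h_c = 2·Area/c = 59.2/16.4222 ≈ 3.60487

Area = 29.6, h_c = 3.605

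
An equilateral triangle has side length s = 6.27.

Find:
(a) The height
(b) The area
(a) The height splits the triangle into two 30-60-90 halves: h = s·√3/2 = 6.27·1.73205/2 ≈ 10.86/2 ≈ 5.42998
(b) Area = (√3/4)·s² = (√3/4)·6.27² = (√3/4)·39.3129 ≈ 0.433013·39.3129 ≈ 17.023

Height = 5.43, Area = 17.02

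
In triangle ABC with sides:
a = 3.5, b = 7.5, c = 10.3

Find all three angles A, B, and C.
Law of cosines for each angle (a² = 12.25, b² = 56.25, c² = 106.09):
cos(A) = (b² + c² − a²)/(2bc) = (56.25 + 106.09 − 12.25)/(2·7.5·10.3) = 150.09/154.5 ≈ 0.971456  ⇒  A ≈ 13.7224°
cos(B) = (a² + c² − b²)/(2ac) = (12.25 + 106.09 − 56.25)/(2·3.5·10.3) = 62.09/72.1 ≈ 0.861165  ⇒  B ≈ 30.5524°
cos(C) = (a² + b² − c²)/(2ab) = (12.25 + 56.25 − 106.09)/(2·3.5·7.5) = -37.59/52.5 ≈ -0.716  ⇒  C ≈ 135.725°
Check: A + B + C ≈ 180°

A = 13.72°, B = 30.55°, C = 135.7°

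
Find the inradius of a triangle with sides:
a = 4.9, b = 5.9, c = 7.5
r = Area/s where s is the semi-perimeter.
s = (4.9 + 5.9 + 7.5)/2 = 18.3/2 = 9.15
Area = √(s(s−a)(s−b)(s−c)) = √(9.15·4.25·3.25·1.65) ≈ √208.534 ≈ 14.4407
r ≈ 14.4407/9.15 ≈ 1.57822

r = 1.578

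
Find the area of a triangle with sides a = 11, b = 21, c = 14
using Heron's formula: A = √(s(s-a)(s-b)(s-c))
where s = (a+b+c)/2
s = (11 + 21 + 14)/2 = 46/2 = 23
s − a = 12, s − b = 2, s − c = 9
s(s−a)(s−b)(s−c) = 23·12·2·9 = 4968
Area = √4968 ≈ 70.484

s = 23.0, Area = 70.48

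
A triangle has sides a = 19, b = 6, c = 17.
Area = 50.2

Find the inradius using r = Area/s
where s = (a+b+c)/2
s = (19 + 6 + 17)/2 = 42/2 = 21
r = Area/s = 50.2/21 ≈ 2.39048

r = 2.39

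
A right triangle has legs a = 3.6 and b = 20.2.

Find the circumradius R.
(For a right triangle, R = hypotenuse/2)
Hypotenuse c = √(a² + b²) = √(12.96 + 408.04) = √421 ≈ 20.5183
R = c/2 ≈ 20.5183/2 ≈ 10.2591

R = 10.26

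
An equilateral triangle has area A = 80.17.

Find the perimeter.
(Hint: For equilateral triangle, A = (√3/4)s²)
A = (√3/4)s²  ⇒  s² = 4A/√3 = 4·80.17/√3 = 320.68/1.73205 ≈ 185.145
s ≈ √185.145 ≈ 13.6068
Perimeter = 3s ≈ 3·13.6068 ≈ 40.8204

Perimeter = 40.82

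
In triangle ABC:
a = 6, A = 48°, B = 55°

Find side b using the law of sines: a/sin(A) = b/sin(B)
a/sin(A) = b/sin(B)  ⇒  b = a·sin(B)/sin(A) = 6·sin(55°)/sin(48°)
sin(55°) ≈ 0.819152, sin(48°) ≈ 0.743145
b ≈ 6·0.819152/0.743145 ≈ 4.91491/0.743145 ≈ 6.61367

b = 6.614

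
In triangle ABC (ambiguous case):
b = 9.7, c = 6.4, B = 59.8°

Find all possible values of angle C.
b/sin(B) = c/sin(C)  ⇒  sin(C) = c·sin(B)/b = 6.4·sin(59.8°)/9.7
sin(59.8°) ≈ 0.864275
sin(C) ≈ 6.4·0.864275/9.7 ≈ 5.53136/9.7 ≈ 0.570243
Candidate 1: C₁ = arcsin(0.570243) ≈ 34.7672°  →  A = 180° − 59.8° − 34.7672° ≈ 85.4328° > 0, valid
Candidate 2: C₂ = 180° − C₁ ≈ 145.233°  →  A = 180° − 59.8° − 145.233° ≈ -25.0328° ≤ 0, not a valid triangle

C = 34.77° (one solution)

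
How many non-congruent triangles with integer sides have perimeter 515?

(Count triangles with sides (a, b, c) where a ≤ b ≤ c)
Let a ≤ b ≤ c with a + b + c = 515. The only binding inequality is a + b > c, i.e. 515 − c > c, so c < 515/2; and c ≥ 515/3 since c is the largest side.
So 172 ≤ c ≤ 257. For each c, b runs from ⌈(515 − c)/2⌉ up to c (then a = 515 − b − c satisfies 1 ≤ a ≤ b automatically), giving c − ⌈(515 − c)/2⌉ + 1 choices.
Summing over c: 1 + 3 + 4 + 6 + … + 127 + 129  (86 terms, c = 172, …, 257) = 5590
Check (closed form: nearest integer to p²/48 for even p, (p+3)²/48 for odd p): (515+3)²/48 = 518²/48 = 268324/48 ≈ 5590.08 → 5590

5590 triangles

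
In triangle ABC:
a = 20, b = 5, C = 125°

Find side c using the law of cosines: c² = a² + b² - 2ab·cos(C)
c² = 20² + 5² − 2·20·5·cos(125°)
cos(125°) ≈ -0.573576
c² ≈ 400 + 25 − 200·(-0.573576) ≈ 425 + 114.715 ≈ 539.715
c ≈ √539.715 ≈ 23.2318

c = 23.23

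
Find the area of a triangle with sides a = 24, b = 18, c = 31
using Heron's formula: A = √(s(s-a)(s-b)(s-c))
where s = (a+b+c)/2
s = (24 + 18 + 31)/2 = 73/2 = 36.5
s − a = 12.5, s − b = 18.5, s − c = 5.5
s(s−a)(s−b)(s−c) = 36.5·12.5·18.5·5.5 = 46423.4375
Area = √46423.4375 ≈ 215.461

s = 36.5, Area = 215.5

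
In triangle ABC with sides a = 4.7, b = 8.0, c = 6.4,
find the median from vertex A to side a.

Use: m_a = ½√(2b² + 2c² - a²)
m_a = ½√(2·8.0² + 2·6.4² − 4.7²) = ½√(2·64 + 2·40.96 − 22.09) = ½√(128 + 81.92 − 22.09) = ½√187.83
√187.83 ≈ 13.7051, so m_a ≈ 6.85255

m_a = 6.853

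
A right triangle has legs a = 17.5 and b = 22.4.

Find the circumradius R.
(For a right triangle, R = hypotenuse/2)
Hypotenuse c = √(a² + b²) = √(306.25 + 501.76) = √808.01 ≈ 28.4255
R = c/2 ≈ 28.4255/2 ≈ 14.2128

R = 14.21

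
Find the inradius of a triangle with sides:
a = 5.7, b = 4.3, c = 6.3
r = Area/s where s is the semi-perimeter.
s = (5.7 + 4.3 + 6.3)/2 = 16.3/2 = 8.15
Area = √(s(s−a)(s−b)(s−c)) = √(8.15·2.45·3.85·1.85) ≈ √142.219 ≈ 11.9255
r ≈ 11.9255/8.15 ≈ 1.46326

r = 1.463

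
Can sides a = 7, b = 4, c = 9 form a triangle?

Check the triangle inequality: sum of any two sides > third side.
a + b vs c: 7 + 4 = 11 > 9  ✓
a + c vs b: 7 + 9 = 16 > 4  ✓
b + c vs a: 4 + 9 = 13 > 7  ✓

Yes, triangle inequality satisfied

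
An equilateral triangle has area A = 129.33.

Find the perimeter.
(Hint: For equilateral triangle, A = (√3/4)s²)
A = (√3/4)s²  ⇒  s² = 4A/√3 = 4·129.33/√3 = 517.32/1.73205 ≈ 298.675
s ≈ √298.675 ≈ 17.2822
Perimeter = 3s ≈ 3·17.2822 ≈ 51.8466

Perimeter = 51.85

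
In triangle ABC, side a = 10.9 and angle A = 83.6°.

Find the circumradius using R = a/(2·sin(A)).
R = a/(2·sin(A)) = 10.9/(2·sin(83.6°))
sin(83.6°) ≈ 0.993768
R ≈ 10.9/(2·0.993768) = 10.9/1.98754 ≈ 5.48418

R = 5.484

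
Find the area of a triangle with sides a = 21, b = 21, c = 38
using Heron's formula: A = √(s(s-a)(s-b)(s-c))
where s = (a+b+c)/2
s = (21 + 21 + 38)/2 = 80/2 = 40
s − a = 19, s − b = 19, s − c = 2
s(s−a)(s−b)(s−c) = 40·19·19·2 = 28880
Area = √28880 ≈ 169.941

s = 40.0, Area = 169.9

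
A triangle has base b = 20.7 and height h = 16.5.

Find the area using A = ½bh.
A = ½·b·h = ½·20.7·16.5 = ½·341.55 = 170.775

Area = 170.775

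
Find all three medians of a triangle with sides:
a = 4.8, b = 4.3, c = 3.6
Median formula: m_a = ½√(2b² + 2c² − a²) (and cyclically). a² = 23.04, b² = 18.49, c² = 12.96.
m_a = ½√(2·18.49 + 2·12.96 − 23.04) = ½√39.86 ≈ ½·6.31348 ≈ 3.15674
m_b = ½√(2·23.04 + 2·12.96 − 18.49) = ½√53.51 ≈ ½·7.31505 ≈ 3.65753
m_c = ½√(2·23.04 + 2·18.49 − 12.96) = ½√70.1 ≈ ½·8.37257 ≈ 4.18629

m_a = 3.157, m_b = 3.658, m_c = 4.186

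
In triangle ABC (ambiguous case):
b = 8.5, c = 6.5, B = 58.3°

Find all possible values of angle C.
b/sin(B) = c/sin(C)  ⇒  sin(C) = c·sin(B)/b = 6.5·sin(58.3°)/8.5
sin(58.3°) ≈ 0.850811
sin(C) ≈ 6.5·0.850811/8.5 ≈ 5.53027/8.5 ≈ 0.65062
Candidate 1: C₁ = arcsin(0.65062) ≈ 40.5884°  →  A = 180° − 58.3° − 40.5884° ≈ 81.1116° > 0, valid
Candidate 2: C₂ = 180° − C₁ ≈ 139.412°  →  A = 180° − 58.3° − 139.412° ≈ -17.7116° ≤ 0, not a valid triangle

C = 40.59° (one solution)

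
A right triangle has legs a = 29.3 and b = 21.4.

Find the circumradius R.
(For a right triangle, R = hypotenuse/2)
Hypotenuse c = √(a² + b²) = √(858.49 + 457.96) = √1316.45 ≈ 36.2829
R = c/2 ≈ 36.2829/2 ≈ 18.1415

R = 18.14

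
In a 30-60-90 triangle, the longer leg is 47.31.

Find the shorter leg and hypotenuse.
In a 30-60-90 triangle the sides are in ratio 1 : √3 : 2, so short leg = long leg/√3 and hypotenuse = 2·(short leg).
Short leg = 47.31/√3 ≈ 47.31/1.73205 ≈ 27.3144
Hypotenuse = 2·27.3144 ≈ 54.6289

Short leg = 27.31, Hypotenuse = 54.63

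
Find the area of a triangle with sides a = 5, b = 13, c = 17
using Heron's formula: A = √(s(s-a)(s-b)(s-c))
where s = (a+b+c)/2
s = (5 + 13 + 17)/2 = 35/2 = 17.5
s − a = 12.5, s − b = 4.5, s − c = 0.5
s(s−a)(s−b)(s−c) = 17.5·12.5·4.5·0.5 = 492.1875
Area = √492.1875 ≈ 22.1853

s = 17.5, Area = 22.19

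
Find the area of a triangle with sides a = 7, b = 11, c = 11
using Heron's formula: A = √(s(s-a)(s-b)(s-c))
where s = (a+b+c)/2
s = (7 + 11 + 11)/2 = 29/2 = 14.5
s − a = 7.5, s − b = 3.5, s − c = 3.5
s(s−a)(s−b)(s−c) = 14.5·7.5·3.5·3.5 = 1332.1875
Area = √1332.1875 ≈ 36.4991

s = 14.5, Area = 36.5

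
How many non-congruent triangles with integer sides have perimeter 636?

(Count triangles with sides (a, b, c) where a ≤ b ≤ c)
Let a ≤ b ≤ c with a + b + c = 636. The only binding inequality is a + b > c, i.e. 636 − c > c, so c < 636/2; and c ≥ 636/3 since c is the largest side.
So 212 ≤ c ≤ 317. For each c, b runs from ⌈(636 − c)/2⌉ up to c (then a = 636 − b − c satisfies 1 ≤ a ≤ b automatically), giving c − ⌈(636 − c)/2⌉ + 1 choices.
Summing over c: 1 + 2 + 4 + 5 + … + 157 + 158  (106 terms, c = 212, …, 317) = 8427
Check (closed form: nearest integer to p²/48 for even p, (p+3)²/48 for odd p): 636²/48 = 404496/48 ≈ 8427.00 → 8427

8427 triangles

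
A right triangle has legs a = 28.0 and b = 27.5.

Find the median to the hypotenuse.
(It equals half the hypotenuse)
Hypotenuse c = √(a² + b²) = √(784 + 756.25) = √1540.25 ≈ 39.246
Median to hypotenuse = c/2 ≈ 39.246/2 ≈ 19.623

Median = 19.62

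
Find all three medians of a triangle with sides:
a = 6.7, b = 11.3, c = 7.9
Median formula: m_a = ½√(2b² + 2c² − a²) (and cyclically). a² = 44.89, b² = 127.69, c² = 62.41.
m_a = ½√(2·127.69 + 2·62.41 − 44.89) = ½√335.31 ≈ ½·18.3115 ≈ 9.15574
m_b = ½√(2·44.89 + 2·62.41 − 127.69) = ½√86.91 ≈ ½·9.32255 ≈ 4.66128
m_c = ½√(2·44.89 + 2·127.69 − 62.41) = ½√282.75 ≈ ½·16.8152 ≈ 8.40759

m_a = 9.156, m_b = 4.661, m_c = 8.408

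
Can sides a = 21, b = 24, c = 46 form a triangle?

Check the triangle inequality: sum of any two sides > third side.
a + b vs c: 21 + 24 = 45 ≤ 46  ✗
a + c vs b: 21 + 46 = 67 > 24  ✓
b + c vs a: 24 + 46 = 70 > 21  ✓

No: 21 + 24 = 45 is not > 46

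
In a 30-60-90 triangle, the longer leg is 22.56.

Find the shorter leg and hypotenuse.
In a 30-60-90 triangle the sides are in ratio 1 : √3 : 2, so short leg = long leg/√3 and hypotenuse = 2·(short leg).
Short leg = 22.56/√3 ≈ 22.56/1.73205 ≈ 13.025
Hypotenuse = 2·13.025 ≈ 26.05

Short leg = 13.03, Hypotenuse = 26.05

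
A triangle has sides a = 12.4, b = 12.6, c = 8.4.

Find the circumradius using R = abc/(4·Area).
First find the area with Heron's formula.
s = (12.4 + 12.6 + 8.4)/2 = 16.7
Area = √(s(s−a)(s−b)(s−c)) = √(16.7·4.3·4.1·8.3) ≈ √2443.69 ≈ 49.4337
abc = 12.4·12.6·8.4 = 1312.416
R = abc/(4·Area) ≈ 1312.416/(4·49.4337) = 1312.416/197.735 ≈ 6.63725

R = 6.637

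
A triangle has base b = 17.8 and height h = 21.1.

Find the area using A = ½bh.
A = ½·b·h = ½·17.8·21.1 = ½·375.58 = 187.79

Area = 187.79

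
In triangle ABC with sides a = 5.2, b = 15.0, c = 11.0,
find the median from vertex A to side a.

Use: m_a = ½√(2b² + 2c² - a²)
m_a = ½√(2·15.0² + 2·11.0² − 5.2²) = ½√(2·225 + 2·121 − 27.04) = ½√(450 + 242 − 27.04) = ½√664.96
√664.96 ≈ 25.7868, so m_a ≈ 12.8934

m_a = 12.89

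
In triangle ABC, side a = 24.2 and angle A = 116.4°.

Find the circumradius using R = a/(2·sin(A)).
R = a/(2·sin(A)) = 24.2/(2·sin(116.4°))
sin(116.4°) ≈ 0.895712
R ≈ 24.2/(2·0.895712) = 24.2/1.79142 ≈ 13.5088

R = 13.51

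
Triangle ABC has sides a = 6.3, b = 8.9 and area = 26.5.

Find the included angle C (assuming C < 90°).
Area = ½·a·b·sin(C)  ⇒  sin(C) = 2·Area/(a·b) = 2·26.5/(6.3·8.9) = 53/56.07 ≈ 0.945247
C = arcsin(0.945247) ≈ 70.9523° (taking the acute solution since C < 90°)

C = 70.95°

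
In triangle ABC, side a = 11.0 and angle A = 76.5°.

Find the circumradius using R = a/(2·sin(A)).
R = a/(2·sin(A)) = 11.0/(2·sin(76.5°))
sin(76.5°) ≈ 0.97237
R ≈ 11.0/(2·0.97237) = 11.0/1.94474 ≈ 5.65628

R = 5.656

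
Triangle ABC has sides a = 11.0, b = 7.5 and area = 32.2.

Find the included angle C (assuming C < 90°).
Area = ½·a·b·sin(C)  ⇒  sin(C) = 2·Area/(a·b) = 2·32.2/(11.0·7.5) = 64.4/82.5 ≈ 0.780606
C = arcsin(0.780606) ≈ 51.3161° (taking the acute solution since C < 90°)

C = 51.32°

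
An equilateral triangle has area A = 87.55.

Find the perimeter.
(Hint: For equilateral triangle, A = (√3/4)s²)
A = (√3/4)s²  ⇒  s² = 4A/√3 = 4·87.55/√3 = 350.2/1.73205 ≈ 202.188
s ≈ √202.188 ≈ 14.2193
Perimeter = 3s ≈ 3·14.2193 ≈ 42.6579

Perimeter = 42.66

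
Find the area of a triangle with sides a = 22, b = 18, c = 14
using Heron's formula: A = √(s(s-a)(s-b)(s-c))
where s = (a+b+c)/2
s = (22 + 18 + 14)/2 = 54/2 = 27
s − a = 5, s − b = 9, s − c = 13
s(s−a)(s−b)(s−c) = 27·5·9·13 = 15795
Area = √15795 ≈ 125.678

s = 27.0, Area = 125.7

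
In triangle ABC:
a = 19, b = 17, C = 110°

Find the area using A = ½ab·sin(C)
A = ½·a·b·sin(C) = ½·19·17·sin(110°)
sin(110°) ≈ 0.939693
A ≈ ½·323·0.939693 = 161.5·0.939693 ≈ 151.76

Area = 151.8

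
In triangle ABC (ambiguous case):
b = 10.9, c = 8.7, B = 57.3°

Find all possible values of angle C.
b/sin(B) = c/sin(C)  ⇒  sin(C) = c·sin(B)/b = 8.7·sin(57.3°)/10.9
sin(57.3°) ≈ 0.841511
sin(C) ≈ 8.7·0.841511/10.9 ≈ 7.32114/10.9 ≈ 0.671665
Candidate 1: C₁ = arcsin(0.671665) ≈ 42.1957°  →  A = 180° − 57.3° − 42.1957° ≈ 80.5043° > 0, valid
Candidate 2: C₂ = 180° − C₁ ≈ 137.804°  →  A = 180° − 57.3° − 137.804° ≈ -15.1043° ≤ 0, not a valid triangle

C = 42.2° (one solution)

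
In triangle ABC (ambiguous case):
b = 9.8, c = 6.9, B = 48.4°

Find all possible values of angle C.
b/sin(B) = c/sin(C)  ⇒  sin(C) = c·sin(B)/b = 6.9·sin(48.4°)/9.8
sin(48.4°) ≈ 0.747798
sin(C) ≈ 6.9·0.747798/9.8 ≈ 5.15981/9.8 ≈ 0.526511
Candidate 1: C₁ = arcsin(0.526511) ≈ 31.77°  →  A = 180° − 48.4° − 31.77° ≈ 99.83° > 0, valid
Candidate 2: C₂ = 180° − C₁ ≈ 148.23°  →  A = 180° − 48.4° − 148.23° ≈ -16.63° ≤ 0, not a valid triangle

C = 31.77° (one solution)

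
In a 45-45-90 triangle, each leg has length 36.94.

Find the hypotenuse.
In a 45-45-90 triangle the sides are in ratio 1 : 1 : √2, so hypotenuse = leg·√2.
Hypotenuse = 36.94·√2 ≈ 36.94·1.41421 ≈ 52.241

Hypotenuse = 36.94√2 = 52.24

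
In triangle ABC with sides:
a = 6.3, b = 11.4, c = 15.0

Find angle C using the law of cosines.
c² = a² + b² − 2ab·cos(C)  ⇒  cos(C) = (a² + b² − c²)/(2ab)
cos(C) = (6.3² + 11.4² − 15.0²)/(2·6.3·11.4) = (39.69 + 129.96 − 225)/143.64 = -55.35/143.64 ≈ -0.385338
C = arccos(-0.385338) ≈ 112.665°

C = 112.7°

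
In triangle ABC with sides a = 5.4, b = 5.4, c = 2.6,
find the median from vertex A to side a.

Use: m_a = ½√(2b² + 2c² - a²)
m_a = ½√(2·5.4² + 2·2.6² − 5.4²) = ½√(2·29.16 + 2·6.76 − 29.16) = ½√(58.32 + 13.52 − 29.16) = ½√42.68
√42.68 ≈ 6.53299, so m_a ≈ 3.2665

m_a = 3.266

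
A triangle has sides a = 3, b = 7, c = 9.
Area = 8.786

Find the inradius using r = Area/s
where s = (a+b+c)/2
s = (3 + 7 + 9)/2 = 19/2 = 9.5
r = Area/s = 8.786/9.5 ≈ 0.924842

r = 0.9248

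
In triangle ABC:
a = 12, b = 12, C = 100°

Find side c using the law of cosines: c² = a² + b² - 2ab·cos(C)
c² = 12² + 12² − 2·12·12·cos(100°)
cos(100°) ≈ -0.173648
c² ≈ 144 + 144 − 288·(-0.173648) ≈ 288 + 50.0107 ≈ 338.011
c ≈ √338.011 ≈ 18.3851

c = 18.39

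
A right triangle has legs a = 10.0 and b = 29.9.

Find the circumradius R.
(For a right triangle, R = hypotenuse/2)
Hypotenuse c = √(a² + b²) = √(100 + 894.01) = √994.01 ≈ 31.5279
R = c/2 ≈ 31.5279/2 ≈ 15.764

R = 15.76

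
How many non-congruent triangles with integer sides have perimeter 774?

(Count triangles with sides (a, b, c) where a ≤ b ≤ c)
Let a ≤ b ≤ c with a + b + c = 774. The only binding inequality is a + b > c, i.e. 774 − c > c, so c < 774/2; and c ≥ 774/3 since c is the largest side.
So 258 ≤ c ≤ 386. For each c, b runs from ⌈(774 − c)/2⌉ up to c (then a = 774 − b − c satisfies 1 ≤ a ≤ b automatically), giving c − ⌈(774 − c)/2⌉ + 1 choices.
Summing over c: 1 + 2 + 4 + 5 + … + 191 + 193  (129 terms, c = 258, …, 386) = 12481
Check (closed form: nearest integer to p²/48 for even p, (p+3)²/48 for odd p): 774²/48 = 599076/48 ≈ 12480.75 → 12481

12481 triangles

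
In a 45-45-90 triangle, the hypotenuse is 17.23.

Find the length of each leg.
In a 45-45-90 triangle hypotenuse = leg·√2, so leg = hypotenuse/√2.
Leg = 17.23/√2 ≈ 17.23/1.41421 ≈ 12.1834

Each leg = 12.18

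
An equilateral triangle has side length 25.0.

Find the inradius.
r = Area/s with s the semi-perimeter.
Area = (√3/4)·25.0² = (√3/4)·625 ≈ 0.433013·625 ≈ 270.633
s = 3·25.0/2 = 37.5
r ≈ 270.633/37.5 ≈ 7.21688
(Equivalently r = side/(2√3) = 25.0/3.4641 ≈ 7.21688.)

r = 7.217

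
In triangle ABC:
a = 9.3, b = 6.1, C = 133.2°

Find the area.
Two sides and the included angle (SAS): A = ½·a·b·sin(C) = ½·9.3·6.1·sin(133.2°)
sin(133.2°) ≈ 0.728969
A ≈ ½·56.73·0.728969 = 28.365·0.728969 ≈ 20.6772

Area = 20.68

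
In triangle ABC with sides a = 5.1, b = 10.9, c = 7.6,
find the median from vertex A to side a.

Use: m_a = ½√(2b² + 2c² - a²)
m_a = ½√(2·10.9² + 2·7.6² − 5.1²) = ½√(2·118.81 + 2·57.76 − 26.01) = ½√(237.62 + 115.52 − 26.01) = ½√327.13
√327.13 ≈ 18.0867, so m_a ≈ 9.04337

m_a = 9.043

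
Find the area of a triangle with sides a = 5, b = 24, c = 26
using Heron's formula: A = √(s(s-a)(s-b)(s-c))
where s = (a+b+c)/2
s = (5 + 24 + 26)/2 = 55/2 = 27.5
s − a = 22.5, s − b = 3.5, s − c = 1.5
s(s−a)(s−b)(s−c) = 27.5·22.5·3.5·1.5 = 3248.4375
Area = √3248.4375 ≈ 56.9951

s = 27.5, Area = 57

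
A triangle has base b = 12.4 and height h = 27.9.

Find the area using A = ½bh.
A = ½·b·h = ½·12.4·27.9 = ½·345.96 = 172.98

Area = 172.98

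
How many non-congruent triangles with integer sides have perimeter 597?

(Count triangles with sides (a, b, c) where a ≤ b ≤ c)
Let a ≤ b ≤ c with a + b + c = 597. The only binding inequality is a + b > c, i.e. 597 − c > c, so c < 597/2; and c ≥ 597/3 since c is the largest side.
So 199 ≤ c ≤ 298. For each c, b runs from ⌈(597 − c)/2⌉ up to c (then a = 597 − b − c satisfies 1 ≤ a ≤ b automatically), giving c − ⌈(597 − c)/2⌉ + 1 choices.
Summing over c: 1 + 2 + 4 + 5 + … + 148 + 149  (100 terms, c = 199, …, 298) = 7500
Check (closed form: nearest integer to p²/48 for even p, (p+3)²/48 for odd p): (597+3)²/48 = 600²/48 = 360000/48 ≈ 7500.00 → 7500

7500 triangles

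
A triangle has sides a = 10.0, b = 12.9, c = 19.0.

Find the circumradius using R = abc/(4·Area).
First find the area with Heron's formula.
s = (10.0 + 12.9 + 19.0)/2 = 20.95
Area = √(s(s−a)(s−b)(s−c)) = √(20.95·10.95·8.05·1.95) ≈ √3601.05 ≈ 60.0087
abc = 10.0·12.9·19.0 = 2451
R = abc/(4·Area) ≈ 2451/(4·60.0087) = 2451/240.035 ≈ 10.211

R = 10.21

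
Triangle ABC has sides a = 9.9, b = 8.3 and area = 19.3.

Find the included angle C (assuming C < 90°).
Area = ½·a·b·sin(C)  ⇒  sin(C) = 2·Area/(a·b) = 2·19.3/(9.9·8.3) = 38.6/82.17 ≈ 0.469758
C = arcsin(0.469758) ≈ 28.0186° (taking the acute solution since C < 90°)

C = 28.02°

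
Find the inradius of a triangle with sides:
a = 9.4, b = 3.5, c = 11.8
r = Area/s where s is the semi-perimeter.
s = (9.4 + 3.5 + 11.8)/2 = 24.7/2 = 12.35
Area = √(s(s−a)(s−b)(s−c)) = √(12.35·2.95·8.85·0.55) ≈ √177.335 ≈ 13.3167
r ≈ 13.3167/12.35 ≈ 1.07828

r = 1.078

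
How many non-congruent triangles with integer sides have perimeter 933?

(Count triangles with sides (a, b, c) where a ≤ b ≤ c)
Let a ≤ b ≤ c with a + b + c = 933. The only binding inequality is a + b > c, i.e. 933 − c > c, so c < 933/2; and c ≥ 933/3 since c is the largest side.
So 311 ≤ c ≤ 466. For each c, b runs from ⌈(933 − c)/2⌉ up to c (then a = 933 − b − c satisfies 1 ≤ a ≤ b automatically), giving c − ⌈(933 − c)/2⌉ + 1 choices.
Summing over c: 1 + 2 + 4 + 5 + … + 232 + 233  (156 terms, c = 311, …, 466) = 18252
Check (closed form: nearest integer to p²/48 for even p, (p+3)²/48 for odd p): (933+3)²/48 = 936²/48 = 876096/48 ≈ 18252.00 → 18252

18252 triangles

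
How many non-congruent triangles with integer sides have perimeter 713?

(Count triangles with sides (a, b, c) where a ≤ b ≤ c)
Let a ≤ b ≤ c with a + b + c = 713. The only binding inequality is a + b > c, i.e. 713 − c > c, so c < 713/2; and c ≥ 713/3 since c is the largest side.
So 238 ≤ c ≤ 356. For each c, b runs from ⌈(713 − c)/2⌉ up to c (then a = 713 − b − c satisfies 1 ≤ a ≤ b automatically), giving c − ⌈(713 − c)/2⌉ + 1 choices.
Summing over c: 1 + 3 + 4 + 6 + … + 177 + 178  (119 terms, c = 238, …, 356) = 10680
Check (closed form: nearest integer to p²/48 for even p, (p+3)²/48 for odd p): (713+3)²/48 = 716²/48 = 512656/48 ≈ 10680.33 → 10680

10680 triangles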